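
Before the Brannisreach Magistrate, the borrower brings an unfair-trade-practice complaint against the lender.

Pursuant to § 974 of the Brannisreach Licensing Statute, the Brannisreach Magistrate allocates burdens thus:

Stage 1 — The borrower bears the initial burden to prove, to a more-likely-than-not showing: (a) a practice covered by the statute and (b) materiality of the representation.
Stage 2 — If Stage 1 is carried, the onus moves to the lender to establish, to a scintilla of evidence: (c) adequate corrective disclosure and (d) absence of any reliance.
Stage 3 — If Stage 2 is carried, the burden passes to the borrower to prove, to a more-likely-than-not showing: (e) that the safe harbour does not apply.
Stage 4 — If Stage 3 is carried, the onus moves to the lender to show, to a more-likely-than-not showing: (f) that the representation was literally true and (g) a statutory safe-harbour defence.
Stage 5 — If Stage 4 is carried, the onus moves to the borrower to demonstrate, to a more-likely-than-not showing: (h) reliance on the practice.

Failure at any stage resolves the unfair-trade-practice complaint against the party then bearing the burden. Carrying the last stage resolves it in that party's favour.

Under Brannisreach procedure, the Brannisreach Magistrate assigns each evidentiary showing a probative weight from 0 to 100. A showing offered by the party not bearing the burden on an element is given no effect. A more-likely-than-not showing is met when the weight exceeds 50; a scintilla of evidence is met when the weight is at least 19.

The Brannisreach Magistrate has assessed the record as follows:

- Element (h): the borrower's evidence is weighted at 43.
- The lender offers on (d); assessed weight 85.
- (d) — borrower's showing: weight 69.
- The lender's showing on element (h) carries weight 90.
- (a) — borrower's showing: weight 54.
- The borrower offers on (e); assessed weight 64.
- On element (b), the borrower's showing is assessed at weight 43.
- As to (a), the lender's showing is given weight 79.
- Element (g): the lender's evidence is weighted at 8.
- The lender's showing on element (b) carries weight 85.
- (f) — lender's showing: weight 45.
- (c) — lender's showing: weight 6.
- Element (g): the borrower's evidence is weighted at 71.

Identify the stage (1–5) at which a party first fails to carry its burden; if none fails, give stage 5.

Stage 1 — burden on borrower; standard: a more-likely-than-not showing (weight exceeds 50).
    (a): 54 (lender's 79 disregarded) > 50 [met]
    (b): 43 (lender's 85 disregarded) ≤ 50 [not met]
  Not every element is met, so the borrower fails to carry Stage 1.
The lender prevails.

stage 1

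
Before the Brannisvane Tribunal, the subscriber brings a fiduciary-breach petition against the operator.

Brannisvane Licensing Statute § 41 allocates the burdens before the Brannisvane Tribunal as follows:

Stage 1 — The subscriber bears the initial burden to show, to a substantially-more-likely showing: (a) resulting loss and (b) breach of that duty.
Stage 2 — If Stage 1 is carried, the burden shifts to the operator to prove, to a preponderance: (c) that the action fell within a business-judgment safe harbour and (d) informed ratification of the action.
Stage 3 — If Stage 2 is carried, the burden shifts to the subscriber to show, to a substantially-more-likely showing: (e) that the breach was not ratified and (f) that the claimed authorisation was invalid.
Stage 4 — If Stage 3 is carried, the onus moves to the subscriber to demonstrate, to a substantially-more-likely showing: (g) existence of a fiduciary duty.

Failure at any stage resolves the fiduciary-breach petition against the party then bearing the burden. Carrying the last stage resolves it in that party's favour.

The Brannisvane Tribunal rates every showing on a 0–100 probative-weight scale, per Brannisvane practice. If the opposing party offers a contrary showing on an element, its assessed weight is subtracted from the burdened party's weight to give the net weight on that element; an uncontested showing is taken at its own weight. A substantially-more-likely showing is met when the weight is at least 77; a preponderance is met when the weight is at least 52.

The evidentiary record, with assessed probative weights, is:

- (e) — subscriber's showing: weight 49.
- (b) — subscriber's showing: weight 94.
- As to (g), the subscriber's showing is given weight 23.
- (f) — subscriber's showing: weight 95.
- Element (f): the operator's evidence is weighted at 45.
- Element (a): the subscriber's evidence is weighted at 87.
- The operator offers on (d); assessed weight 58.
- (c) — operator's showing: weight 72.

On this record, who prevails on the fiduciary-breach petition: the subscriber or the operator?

operator

Stage 1 — burden on subscriber; standard: a substantially-more-likely showing (weight is at least 77).
    (a): 87 ≥ 77 [met]
    (b): 94 ≥ 77 [met]
  All elements met. The burden passes to the operator.
Stage 2 — burden on operator; standard: a preponderance (weight is at least 52).
    (c): 72 ≥ 52 [met]
    (d): 58 ≥ 52 [met]
  Stage 2 carried; the burden shifts to the subscriber.
Stage 3 — burden on subscriber; standard: a substantially-more-likely showing (weight is at least 77).
    (e): 49 < 77 [not met]
    (f): 95 − 45 = 50 < 77 [not met]
  The subscriber does not carry Stage 3.
The operator prevails.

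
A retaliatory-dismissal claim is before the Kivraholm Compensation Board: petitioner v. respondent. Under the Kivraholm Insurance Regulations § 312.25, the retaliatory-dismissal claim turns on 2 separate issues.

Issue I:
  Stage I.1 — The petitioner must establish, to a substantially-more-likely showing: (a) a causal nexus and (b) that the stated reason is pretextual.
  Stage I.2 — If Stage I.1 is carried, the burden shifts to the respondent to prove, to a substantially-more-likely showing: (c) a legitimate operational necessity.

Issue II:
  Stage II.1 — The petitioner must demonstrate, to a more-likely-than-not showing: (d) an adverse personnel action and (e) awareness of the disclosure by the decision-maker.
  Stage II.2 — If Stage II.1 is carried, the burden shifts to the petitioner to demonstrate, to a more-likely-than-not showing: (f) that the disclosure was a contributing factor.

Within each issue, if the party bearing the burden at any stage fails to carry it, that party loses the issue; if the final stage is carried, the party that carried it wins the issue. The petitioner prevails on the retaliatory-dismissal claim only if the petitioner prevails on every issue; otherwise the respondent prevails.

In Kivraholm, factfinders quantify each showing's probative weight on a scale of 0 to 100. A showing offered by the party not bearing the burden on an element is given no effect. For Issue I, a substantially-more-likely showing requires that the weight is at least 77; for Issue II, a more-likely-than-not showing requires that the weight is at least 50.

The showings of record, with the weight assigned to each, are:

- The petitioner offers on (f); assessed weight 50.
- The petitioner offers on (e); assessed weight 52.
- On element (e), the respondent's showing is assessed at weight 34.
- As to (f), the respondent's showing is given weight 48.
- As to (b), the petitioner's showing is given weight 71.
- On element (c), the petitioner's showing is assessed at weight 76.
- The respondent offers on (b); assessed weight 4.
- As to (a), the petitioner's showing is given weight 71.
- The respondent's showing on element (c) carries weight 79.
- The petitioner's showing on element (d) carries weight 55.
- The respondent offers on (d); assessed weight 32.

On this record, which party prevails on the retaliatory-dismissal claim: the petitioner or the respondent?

— Issue I —
Stage I.1 (petitioner, a substantially-more-likely showing, weight is at least 77): (a) 71 < 77 — fails; (b) 71 (respondent's 4 disregarded) < 77 — fails.
  The petitioner does not carry Stage I.1.
The respondent prevails on this issue.
— Issue II —
Stage II.1 — burden on petitioner; standard: a more-likely-than-not showing (weight is at least 50).
    (d): 55 (respondent's 32 disregarded) ≥ 50 [met]
    (e): 52 (respondent's 34 disregarded) ≥ 50 [met]
  All elements met. The petitioner retains the burden for Stage II.2.
Stage II.2 — burden on petitioner; standard: a more-likely-than-not showing (weight is at least 50).
    (f): 50 (respondent's 48 disregarded) ≥ 50 [met]
  Stage II.2 carried; the final stage is satisfied.
Every stage carried; the petitioner prevails on this issue.
Per-issue: Issue I → respondent; Issue II → petitioner. The petitioner must prevail on every issue; overall, the respondent prevails.

respondent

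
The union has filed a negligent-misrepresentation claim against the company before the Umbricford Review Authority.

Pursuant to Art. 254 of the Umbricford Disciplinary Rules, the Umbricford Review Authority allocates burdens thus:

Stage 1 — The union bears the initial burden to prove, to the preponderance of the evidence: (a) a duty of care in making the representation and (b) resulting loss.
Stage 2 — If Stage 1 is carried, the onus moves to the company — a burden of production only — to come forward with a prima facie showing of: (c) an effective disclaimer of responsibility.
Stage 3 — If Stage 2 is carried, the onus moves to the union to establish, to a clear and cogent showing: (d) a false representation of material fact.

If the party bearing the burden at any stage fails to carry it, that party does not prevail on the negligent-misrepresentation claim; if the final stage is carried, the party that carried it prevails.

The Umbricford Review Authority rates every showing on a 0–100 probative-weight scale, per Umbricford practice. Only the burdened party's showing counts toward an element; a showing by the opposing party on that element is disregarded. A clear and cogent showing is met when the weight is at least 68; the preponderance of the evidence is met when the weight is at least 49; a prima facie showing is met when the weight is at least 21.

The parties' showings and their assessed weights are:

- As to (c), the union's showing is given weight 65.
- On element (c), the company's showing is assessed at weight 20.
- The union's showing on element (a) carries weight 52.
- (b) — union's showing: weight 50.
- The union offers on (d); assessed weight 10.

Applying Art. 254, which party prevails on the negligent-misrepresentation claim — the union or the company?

Stage 1 (union, the preponderance of the evidence, weight is at least 49): (a) 52 ≥ 49 — meets; (b) 50 ≥ 49 — meets.
  The union carries Stage 1; the company now bears the burden.
Stage 2 (company, a prima facie showing, weight is at least 21): (c) 20 (union's 65 disregarded) < 21 — fails.
  Not every element is met, so the company fails to carry Stage 2.
The union prevails.

union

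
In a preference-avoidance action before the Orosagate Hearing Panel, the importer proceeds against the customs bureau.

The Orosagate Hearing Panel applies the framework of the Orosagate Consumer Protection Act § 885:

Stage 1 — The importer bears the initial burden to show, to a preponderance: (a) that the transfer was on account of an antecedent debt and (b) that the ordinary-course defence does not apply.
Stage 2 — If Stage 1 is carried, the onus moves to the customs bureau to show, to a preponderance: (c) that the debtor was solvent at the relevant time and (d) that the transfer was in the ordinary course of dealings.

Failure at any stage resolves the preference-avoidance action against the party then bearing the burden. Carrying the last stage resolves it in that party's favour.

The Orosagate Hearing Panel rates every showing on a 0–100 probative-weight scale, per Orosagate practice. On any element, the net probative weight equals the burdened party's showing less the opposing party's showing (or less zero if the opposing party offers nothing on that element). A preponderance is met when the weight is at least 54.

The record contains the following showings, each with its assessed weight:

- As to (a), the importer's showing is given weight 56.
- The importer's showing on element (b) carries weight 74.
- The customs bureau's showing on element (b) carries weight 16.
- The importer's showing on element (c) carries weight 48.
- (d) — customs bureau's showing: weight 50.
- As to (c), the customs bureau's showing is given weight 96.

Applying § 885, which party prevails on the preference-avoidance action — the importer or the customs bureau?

Stage 1 (importer, a preponderance, weight is at least 54): (a) 56 ≥ 54 — meets; (b) net 74−16=58 ≥ 54 — meets.
  Stage 1 is satisfied; the onus moves to the customs bureau.
Stage 2 (customs bureau, a preponderance, weight is at least 54): (c) net 96−48=48 < 54 — fails; (d) 50 < 54 — fails.
  The customs bureau does not carry Stage 2.
The importer prevails.

importer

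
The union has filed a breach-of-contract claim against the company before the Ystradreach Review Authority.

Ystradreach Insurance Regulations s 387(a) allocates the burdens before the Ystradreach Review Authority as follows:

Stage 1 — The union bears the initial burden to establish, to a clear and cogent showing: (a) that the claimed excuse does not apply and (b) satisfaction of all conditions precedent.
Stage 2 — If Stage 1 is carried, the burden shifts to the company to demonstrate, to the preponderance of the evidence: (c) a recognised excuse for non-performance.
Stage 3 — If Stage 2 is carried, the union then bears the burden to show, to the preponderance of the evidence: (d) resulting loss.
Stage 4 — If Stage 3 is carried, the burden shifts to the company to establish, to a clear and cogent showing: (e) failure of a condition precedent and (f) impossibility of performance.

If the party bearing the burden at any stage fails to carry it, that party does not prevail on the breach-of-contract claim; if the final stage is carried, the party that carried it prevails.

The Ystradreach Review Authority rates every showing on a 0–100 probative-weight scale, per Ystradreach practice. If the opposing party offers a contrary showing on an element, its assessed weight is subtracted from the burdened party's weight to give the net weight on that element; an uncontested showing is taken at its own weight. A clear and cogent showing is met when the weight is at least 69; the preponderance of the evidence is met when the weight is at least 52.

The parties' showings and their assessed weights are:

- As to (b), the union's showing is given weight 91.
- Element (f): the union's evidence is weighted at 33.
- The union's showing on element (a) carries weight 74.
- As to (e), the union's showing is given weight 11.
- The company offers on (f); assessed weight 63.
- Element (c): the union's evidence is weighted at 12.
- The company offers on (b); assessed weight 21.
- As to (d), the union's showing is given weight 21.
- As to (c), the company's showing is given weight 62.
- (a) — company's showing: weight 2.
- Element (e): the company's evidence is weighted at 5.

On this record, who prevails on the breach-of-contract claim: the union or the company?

At Stage 1 the union must meet a clear and cogent showing (weight is at least 69): on (a) the weight is 74 less the opposing 2 gives net 72, ≥ 69, so (a) meets the standard; on (b) the weight is 91 less the opposing 21 gives net 70, ≥ 69, so (b) meets the standard.
  Stage 1 is satisfied; the onus moves to the company.
At Stage 2 the company must meet the preponderance of the evidence (weight is at least 52): on (c) the weight is 62 less the opposing 12 gives net 50, < 52, so (c) does not meet the standard.
  Stage 2 not carried; the company fails its burden.
So the union prevails.

union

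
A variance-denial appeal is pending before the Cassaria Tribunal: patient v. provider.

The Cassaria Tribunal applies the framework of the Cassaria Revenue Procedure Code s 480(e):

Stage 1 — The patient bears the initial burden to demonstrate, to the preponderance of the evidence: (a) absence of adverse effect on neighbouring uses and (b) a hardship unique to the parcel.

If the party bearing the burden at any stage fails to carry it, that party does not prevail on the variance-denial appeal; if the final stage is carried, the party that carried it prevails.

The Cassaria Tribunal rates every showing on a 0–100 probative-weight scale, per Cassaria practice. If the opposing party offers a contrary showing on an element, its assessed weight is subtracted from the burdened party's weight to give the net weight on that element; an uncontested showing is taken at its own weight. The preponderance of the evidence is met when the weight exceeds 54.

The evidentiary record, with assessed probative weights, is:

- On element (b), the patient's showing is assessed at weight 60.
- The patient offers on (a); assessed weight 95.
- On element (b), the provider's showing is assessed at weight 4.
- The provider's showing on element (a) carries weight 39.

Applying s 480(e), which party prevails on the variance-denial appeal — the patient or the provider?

Stage 1 — burden on patient; standard: the preponderance of the evidence (weight exceeds 54).
    (a): 95 − 39 = 56 > 54 [met]
    (b): 60 − 4 = 56 > 54 [met]
  All elements met at the final stage.
All stages carried — the patient prevails.

patient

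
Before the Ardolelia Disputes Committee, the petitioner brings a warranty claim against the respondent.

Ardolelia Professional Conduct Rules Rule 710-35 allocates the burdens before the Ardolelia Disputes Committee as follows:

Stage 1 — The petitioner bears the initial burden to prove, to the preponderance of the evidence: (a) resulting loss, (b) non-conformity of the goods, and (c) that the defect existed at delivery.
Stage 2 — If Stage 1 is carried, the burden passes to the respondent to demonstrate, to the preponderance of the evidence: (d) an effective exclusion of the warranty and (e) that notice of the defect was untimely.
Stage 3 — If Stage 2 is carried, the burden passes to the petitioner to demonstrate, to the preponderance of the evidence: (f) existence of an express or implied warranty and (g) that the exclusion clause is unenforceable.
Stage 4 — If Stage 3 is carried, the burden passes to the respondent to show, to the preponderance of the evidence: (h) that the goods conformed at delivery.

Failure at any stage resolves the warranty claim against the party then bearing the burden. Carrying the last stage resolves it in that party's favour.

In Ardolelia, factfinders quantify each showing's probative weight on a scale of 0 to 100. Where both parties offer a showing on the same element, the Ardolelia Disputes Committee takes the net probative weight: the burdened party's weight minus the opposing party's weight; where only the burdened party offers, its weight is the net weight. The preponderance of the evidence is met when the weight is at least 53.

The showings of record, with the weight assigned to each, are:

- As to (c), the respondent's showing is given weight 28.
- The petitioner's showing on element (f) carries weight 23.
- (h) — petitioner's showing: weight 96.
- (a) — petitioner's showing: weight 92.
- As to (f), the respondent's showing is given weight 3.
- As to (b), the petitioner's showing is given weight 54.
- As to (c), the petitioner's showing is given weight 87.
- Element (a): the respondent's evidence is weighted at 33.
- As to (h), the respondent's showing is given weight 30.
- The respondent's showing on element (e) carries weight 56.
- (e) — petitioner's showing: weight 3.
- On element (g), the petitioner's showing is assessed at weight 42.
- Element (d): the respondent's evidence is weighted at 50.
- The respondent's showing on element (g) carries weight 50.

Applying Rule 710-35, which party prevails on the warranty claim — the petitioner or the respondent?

Stage 1 (petitioner, the preponderance of the evidence, weight is at least 53): (a) net 92−33=59 ≥ 53 — meets; (b) 54 ≥ 53 — meets; (c) net 87−28=59 ≥ 53 — meets.
  The petitioner carries Stage 1; the respondent now bears the burden.
Stage 2 (respondent, the preponderance of the evidence, weight is at least 53): (d) 50 < 53 — fails; (e) net 56−3=53 ≥ 53 — meets.
  The respondent does not carry Stage 2.
The analysis ends at Stage 2; the petitioner prevails.

petitioner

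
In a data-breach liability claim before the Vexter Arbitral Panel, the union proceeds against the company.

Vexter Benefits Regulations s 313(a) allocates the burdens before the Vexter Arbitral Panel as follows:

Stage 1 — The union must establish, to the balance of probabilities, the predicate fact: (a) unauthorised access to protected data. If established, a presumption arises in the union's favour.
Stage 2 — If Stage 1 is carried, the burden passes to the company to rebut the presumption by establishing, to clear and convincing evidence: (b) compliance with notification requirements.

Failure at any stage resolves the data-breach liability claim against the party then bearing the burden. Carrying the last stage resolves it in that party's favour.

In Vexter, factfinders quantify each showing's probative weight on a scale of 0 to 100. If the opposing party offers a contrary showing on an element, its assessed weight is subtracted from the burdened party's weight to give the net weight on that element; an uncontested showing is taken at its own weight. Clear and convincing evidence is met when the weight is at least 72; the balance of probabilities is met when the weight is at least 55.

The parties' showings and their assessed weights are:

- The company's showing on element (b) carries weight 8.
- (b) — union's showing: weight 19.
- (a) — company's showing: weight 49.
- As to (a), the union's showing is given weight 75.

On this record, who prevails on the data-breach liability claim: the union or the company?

Stage 1 (union, the balance of probabilities, weight is at least 55): (a) net 75−49=26 < 55 — fails.
  The union does not carry Stage 1.
The analysis ends at Stage 1; the company prevails.

company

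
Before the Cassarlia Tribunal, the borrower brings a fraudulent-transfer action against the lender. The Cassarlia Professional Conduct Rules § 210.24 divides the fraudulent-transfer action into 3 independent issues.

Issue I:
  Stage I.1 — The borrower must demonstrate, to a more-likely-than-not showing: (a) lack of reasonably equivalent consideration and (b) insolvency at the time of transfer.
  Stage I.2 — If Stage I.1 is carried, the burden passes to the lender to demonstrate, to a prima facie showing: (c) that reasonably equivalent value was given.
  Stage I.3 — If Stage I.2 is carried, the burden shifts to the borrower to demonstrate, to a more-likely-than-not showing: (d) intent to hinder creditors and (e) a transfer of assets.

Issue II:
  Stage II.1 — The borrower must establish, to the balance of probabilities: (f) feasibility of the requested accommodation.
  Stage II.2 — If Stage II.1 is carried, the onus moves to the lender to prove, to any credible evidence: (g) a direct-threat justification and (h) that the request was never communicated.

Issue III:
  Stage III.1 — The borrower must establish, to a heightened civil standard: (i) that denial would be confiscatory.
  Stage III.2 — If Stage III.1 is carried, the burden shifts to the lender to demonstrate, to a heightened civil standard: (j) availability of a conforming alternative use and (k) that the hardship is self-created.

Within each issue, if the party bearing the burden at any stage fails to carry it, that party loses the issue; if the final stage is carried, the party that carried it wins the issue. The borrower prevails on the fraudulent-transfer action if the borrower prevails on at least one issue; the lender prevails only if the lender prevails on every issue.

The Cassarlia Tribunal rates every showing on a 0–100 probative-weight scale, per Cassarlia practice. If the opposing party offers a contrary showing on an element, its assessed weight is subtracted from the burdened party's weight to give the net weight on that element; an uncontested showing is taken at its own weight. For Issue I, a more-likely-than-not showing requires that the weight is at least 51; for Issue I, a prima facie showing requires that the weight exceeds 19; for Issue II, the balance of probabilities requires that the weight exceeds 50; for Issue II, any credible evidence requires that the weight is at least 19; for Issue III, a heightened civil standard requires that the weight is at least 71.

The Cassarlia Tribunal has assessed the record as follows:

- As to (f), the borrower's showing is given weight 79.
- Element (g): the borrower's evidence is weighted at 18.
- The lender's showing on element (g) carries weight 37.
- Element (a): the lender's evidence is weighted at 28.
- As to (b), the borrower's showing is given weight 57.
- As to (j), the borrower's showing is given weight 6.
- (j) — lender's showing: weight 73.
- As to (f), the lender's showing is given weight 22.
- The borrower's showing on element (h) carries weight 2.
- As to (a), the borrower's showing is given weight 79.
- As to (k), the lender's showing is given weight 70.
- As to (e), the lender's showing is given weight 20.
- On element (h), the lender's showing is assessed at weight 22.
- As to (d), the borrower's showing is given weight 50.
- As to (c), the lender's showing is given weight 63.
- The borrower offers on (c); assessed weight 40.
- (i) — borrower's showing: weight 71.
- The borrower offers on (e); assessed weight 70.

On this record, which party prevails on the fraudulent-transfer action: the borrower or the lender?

— Issue I —
Stage I.1 — burden on borrower; standard: a more-likely-than-not showing (weight is at least 51).
    (a): 79 − 28 = 51 ≥ 51 [met]
    (b): 57 ≥ 51 [met]
  All elements met. The burden passes to the lender.
Stage I.2 — burden on lender; standard: a prima facie showing (weight exceeds 19).
    (c): 63 − 40 = 23 > 19 [met]
  Stage I.2 carried; the burden shifts to the borrower.
Stage I.3 — burden on borrower; standard: a more-likely-than-not showing (weight is at least 51).
    (d): 50 < 51 [not met]
    (e): 70 − 20 = 50 < 51 [not met]
  The borrower does not carry Stage I.3.
So the lender prevails on this issue.
— Issue II —
Stage II.1 — burden on borrower; standard: the balance of probabilities (weight exceeds 50).
    (f): 79 − 22 = 57 > 50 [met]
  Stage II.1 is satisfied; the onus moves to the lender.
Stage II.2 — burden on lender; standard: any credible evidence (weight is at least 19).
    (g): 37 − 18 = 19 ≥ 19 [met]
    (h): 22 − 2 = 20 ≥ 19 [met]
  Stage II.2 carried; the final stage is satisfied.
With every stage satisfied, the lender prevails on this issue.
— Issue III —
Stage III.1 — burden on borrower; standard: a heightened civil standard (weight is at least 71).
    (i): 71 ≥ 71 [met]
  Stage III.1 is satisfied; the onus moves to the lender.
Stage III.2 — burden on lender; standard: a heightened civil standard (weight is at least 71).
    (j): 73 − 6 = 67 < 71 [not met]
    (k): 70 < 71 [not met]
  Stage III.2 not carried; the lender fails its burden.
The borrower prevails on this issue.
Per-issue: Issue I → lender; Issue II → lender; Issue III → borrower. The borrower must prevail on at least one issue; overall, the borrower prevails.

borrower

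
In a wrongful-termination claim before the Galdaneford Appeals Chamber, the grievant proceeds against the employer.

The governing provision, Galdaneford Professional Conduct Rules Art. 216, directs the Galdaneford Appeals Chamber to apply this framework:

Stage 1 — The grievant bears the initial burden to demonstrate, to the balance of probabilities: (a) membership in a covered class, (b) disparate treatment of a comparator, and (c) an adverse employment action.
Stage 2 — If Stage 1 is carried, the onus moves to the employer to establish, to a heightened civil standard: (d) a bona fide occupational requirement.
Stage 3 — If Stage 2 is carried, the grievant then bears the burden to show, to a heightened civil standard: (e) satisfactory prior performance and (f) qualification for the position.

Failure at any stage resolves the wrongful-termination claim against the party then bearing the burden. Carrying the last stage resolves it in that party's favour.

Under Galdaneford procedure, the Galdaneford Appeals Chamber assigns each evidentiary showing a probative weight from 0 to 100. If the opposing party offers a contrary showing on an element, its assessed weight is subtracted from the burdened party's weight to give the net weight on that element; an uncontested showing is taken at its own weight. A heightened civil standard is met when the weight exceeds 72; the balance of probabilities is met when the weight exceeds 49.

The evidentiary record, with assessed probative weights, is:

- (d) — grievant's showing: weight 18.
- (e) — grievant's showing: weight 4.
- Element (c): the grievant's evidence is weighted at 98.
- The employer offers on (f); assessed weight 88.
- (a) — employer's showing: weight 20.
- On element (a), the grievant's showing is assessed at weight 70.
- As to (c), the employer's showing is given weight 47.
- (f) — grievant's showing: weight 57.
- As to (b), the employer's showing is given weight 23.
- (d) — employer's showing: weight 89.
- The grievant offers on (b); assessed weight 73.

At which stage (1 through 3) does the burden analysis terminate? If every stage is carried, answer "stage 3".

At Stage 1 the grievant must meet the balance of probabilities (weight exceeds 49): on (a) the weight is 70 less the opposing 20 gives net 50, which does exceed 49, so (a) meets the standard; on (b) the weight is 73 less the opposing 23 gives net 50, which does exceed 49, so (b) meets the standard; on (c) the weight is 98 less the opposing 47 gives net 51, which does exceed 49, so (c) meets the standard.
  Stage 1 is satisfied; the onus moves to the employer.
At Stage 2 the employer must meet a heightened civil standard (weight exceeds 72): on (d) the weight is 89 less the opposing 18 gives net 71, which does not exceed 72, so (d) does not meet the standard.
  Not every element is met, so the employer fails to carry Stage 2.
So the grievant prevails.

stage 2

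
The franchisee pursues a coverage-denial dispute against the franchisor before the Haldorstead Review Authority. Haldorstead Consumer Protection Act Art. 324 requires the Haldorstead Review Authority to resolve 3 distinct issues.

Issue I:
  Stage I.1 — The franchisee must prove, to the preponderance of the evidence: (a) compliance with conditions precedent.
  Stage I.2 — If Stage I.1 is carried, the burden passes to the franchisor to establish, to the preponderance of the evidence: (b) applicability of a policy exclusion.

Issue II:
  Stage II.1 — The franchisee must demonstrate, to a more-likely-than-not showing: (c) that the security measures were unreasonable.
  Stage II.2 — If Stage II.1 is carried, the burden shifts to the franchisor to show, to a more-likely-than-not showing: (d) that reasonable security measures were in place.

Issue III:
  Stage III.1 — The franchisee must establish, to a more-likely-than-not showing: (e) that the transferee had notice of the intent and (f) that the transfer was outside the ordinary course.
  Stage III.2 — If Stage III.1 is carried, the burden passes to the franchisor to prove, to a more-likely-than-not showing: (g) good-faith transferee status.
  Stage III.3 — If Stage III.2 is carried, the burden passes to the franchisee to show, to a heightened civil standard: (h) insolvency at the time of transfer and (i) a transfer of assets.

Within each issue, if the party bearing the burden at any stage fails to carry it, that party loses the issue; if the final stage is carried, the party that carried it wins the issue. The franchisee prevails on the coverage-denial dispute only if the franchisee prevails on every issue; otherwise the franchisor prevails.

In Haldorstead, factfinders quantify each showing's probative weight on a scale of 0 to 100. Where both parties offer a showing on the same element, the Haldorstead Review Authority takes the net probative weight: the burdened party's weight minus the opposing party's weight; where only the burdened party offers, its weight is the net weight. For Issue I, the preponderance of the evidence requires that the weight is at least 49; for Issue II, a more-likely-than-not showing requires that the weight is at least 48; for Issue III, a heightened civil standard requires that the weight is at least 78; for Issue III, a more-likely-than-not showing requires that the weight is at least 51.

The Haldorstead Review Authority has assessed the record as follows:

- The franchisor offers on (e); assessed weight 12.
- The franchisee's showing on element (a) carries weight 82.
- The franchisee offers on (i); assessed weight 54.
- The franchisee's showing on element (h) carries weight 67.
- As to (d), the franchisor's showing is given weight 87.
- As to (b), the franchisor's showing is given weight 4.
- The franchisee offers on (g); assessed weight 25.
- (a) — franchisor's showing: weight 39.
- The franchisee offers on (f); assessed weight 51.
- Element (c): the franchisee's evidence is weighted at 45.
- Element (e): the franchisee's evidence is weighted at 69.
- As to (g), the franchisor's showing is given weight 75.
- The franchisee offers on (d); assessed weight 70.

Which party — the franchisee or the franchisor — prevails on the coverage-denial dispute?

— Issue I —
At Stage I.1 the franchisee must meet the preponderance of the evidence (weight is at least 49): on (a) the weight is 82 less the opposing 39 gives net 43, < 49, so (a) does not meet the standard.
  Stage I.1 not carried; the franchisee fails its burden.
The franchisor prevails on this issue.
— Issue II —
At Stage II.1 the franchisee must meet a more-likely-than-not showing (weight is at least 48): on (c) the weight is 45, which does not reach 48, so (c) does not meet the standard.
  Not every element is met, so the franchisee fails to carry Stage II.1.
The franchisor prevails on this issue.
— Issue III —
Stage III.1 (franchisee, a more-likely-than-not showing, weight is at least 51): (e) net 69−12=57 ≥ 51 — meets; (f) 51 ≥ 51 — meets.
  Stage III.1 is satisfied; the onus moves to the franchisor.
Stage III.2 (franchisor, a more-likely-than-not showing, weight is at least 51): (g) net 75−25=50 < 51 — fails.
  Stage III.2 not carried; the franchisor fails its burden.
The franchisee prevails on this issue.
Per-issue: Issue I → franchisor; Issue II → franchisor; Issue III → franchisee. The franchisee must prevail on every issue; overall, the franchisor prevails.

franchisor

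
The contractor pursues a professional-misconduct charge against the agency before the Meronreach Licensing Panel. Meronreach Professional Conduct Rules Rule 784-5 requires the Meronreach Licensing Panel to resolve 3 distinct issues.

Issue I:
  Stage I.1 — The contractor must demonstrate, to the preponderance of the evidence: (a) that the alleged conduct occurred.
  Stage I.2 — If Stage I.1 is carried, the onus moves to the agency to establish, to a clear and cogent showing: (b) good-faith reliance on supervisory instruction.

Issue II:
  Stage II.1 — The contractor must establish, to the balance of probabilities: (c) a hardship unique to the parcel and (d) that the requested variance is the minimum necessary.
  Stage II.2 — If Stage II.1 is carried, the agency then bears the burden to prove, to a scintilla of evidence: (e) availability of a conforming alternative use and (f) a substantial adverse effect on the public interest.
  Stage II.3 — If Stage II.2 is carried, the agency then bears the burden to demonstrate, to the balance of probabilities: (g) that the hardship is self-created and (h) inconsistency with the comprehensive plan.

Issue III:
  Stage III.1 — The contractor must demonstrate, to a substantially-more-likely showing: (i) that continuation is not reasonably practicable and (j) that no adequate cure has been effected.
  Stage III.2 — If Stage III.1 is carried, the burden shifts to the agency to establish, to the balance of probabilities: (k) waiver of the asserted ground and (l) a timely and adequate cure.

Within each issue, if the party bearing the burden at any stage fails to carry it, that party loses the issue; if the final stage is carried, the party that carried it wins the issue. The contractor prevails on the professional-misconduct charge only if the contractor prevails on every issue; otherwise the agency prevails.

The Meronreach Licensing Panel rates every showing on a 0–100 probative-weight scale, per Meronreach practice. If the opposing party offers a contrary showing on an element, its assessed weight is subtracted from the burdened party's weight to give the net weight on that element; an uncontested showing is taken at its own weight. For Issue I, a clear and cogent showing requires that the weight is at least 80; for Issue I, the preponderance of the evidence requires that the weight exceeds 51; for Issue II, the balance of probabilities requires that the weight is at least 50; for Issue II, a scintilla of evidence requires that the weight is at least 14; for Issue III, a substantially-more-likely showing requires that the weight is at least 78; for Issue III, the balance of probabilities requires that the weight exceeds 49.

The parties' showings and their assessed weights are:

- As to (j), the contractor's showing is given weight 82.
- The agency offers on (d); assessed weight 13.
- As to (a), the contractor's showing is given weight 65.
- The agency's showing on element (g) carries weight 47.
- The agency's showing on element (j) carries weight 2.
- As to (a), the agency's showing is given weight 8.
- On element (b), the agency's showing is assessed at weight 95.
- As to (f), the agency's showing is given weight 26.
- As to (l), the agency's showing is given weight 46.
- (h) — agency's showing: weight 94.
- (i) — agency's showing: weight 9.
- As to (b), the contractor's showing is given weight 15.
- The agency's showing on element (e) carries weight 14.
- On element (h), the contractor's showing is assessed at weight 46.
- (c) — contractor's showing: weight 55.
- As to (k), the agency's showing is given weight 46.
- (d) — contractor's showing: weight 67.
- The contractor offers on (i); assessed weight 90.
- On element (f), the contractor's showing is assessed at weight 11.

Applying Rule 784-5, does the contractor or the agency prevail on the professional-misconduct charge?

— Issue I —
Stage I.1 — burden on contractor; standard: the preponderance of the evidence (weight exceeds 51).
    (a): 65 − 8 = 57 > 51 [met]
  Stage I.1 carried; the burden shifts to the agency.
Stage I.2 — burden on agency; standard: a clear and cogent showing (weight is at least 80).
    (b): 95 − 15 = 80 ≥ 80 [met]
  The agency carries the last stage.
With every stage satisfied, the agency prevails on this issue.
— Issue II —
At Stage II.1 the contractor must meet the balance of probabilities (weight is at least 50): on (c) the weight is 55, ≥ 50, so (c) meets the standard; on (d) the weight is 67 less the opposing 13 gives net 54, ≥ 50, so (d) meets the standard.
  The contractor carries Stage II.1; the agency now bears the burden.
At Stage II.2 the agency must meet a scintilla of evidence (weight is at least 14): on (e) the weight is 14, ≥ 14, so (e) meets the standard; on (f) the weight is 26 less the opposing 11 gives net 15, which does reach 14, so (f) meets the standard.
  Stage II.2 carried; the burden remains with the agency.
At Stage II.3 the agency must meet the balance of probabilities (weight is at least 50): on (g) the weight is 47, < 50, so (g) does not meet the standard; on (h) the weight is 94 less the opposing 46 gives net 48, < 50, so (h) does not meet the standard.
  Stage II.3 not carried; the agency fails its burden.
So the contractor prevails on this issue.
— Issue III —
At Stage III.1 the contractor must meet a substantially-more-likely showing (weight is at least 78): on (i) the weight is 90 less the opposing 9 gives net 81, ≥ 78, so (i) meets the standard; on (j) the weight is 82 less the opposing 2 gives net 80, which does reach 78, so (j) meets the standard.
  The contractor carries Stage III.1; the agency now bears the burden.
At Stage III.2 the agency must meet the balance of probabilities (weight exceeds 49): on (k) the weight is 46, ≤ 49, so (k) does not meet the standard; on (l) the weight is 46, ≤ 49, so (l) does not meet the standard.
  Not every element is met, so the agency fails to carry Stage III.2.
The analysis ends at Stage III.2; the contractor prevails on this issue.
Per-issue: Issue I → agency; Issue II → contractor; Issue III → contractor. The contractor must prevail on every issue; overall, the agency prevails.

agency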